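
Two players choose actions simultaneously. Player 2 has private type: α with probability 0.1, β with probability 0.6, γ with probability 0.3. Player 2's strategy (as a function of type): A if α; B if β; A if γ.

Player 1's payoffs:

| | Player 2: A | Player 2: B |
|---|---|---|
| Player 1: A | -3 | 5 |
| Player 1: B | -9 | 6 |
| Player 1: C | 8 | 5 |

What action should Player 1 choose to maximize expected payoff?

C

E[A] = 0.1·(-3) + 0.6·(5) + 0.3·(-3) = 1.8
E[B] = 0.1·(-9) + 0.6·(6) + 0.3·(-9) = 0
E[C] = 0.1·(8) + 0.6·(5) + 0.3·(8) = 6.2
Best response: C (6.2 is the largest).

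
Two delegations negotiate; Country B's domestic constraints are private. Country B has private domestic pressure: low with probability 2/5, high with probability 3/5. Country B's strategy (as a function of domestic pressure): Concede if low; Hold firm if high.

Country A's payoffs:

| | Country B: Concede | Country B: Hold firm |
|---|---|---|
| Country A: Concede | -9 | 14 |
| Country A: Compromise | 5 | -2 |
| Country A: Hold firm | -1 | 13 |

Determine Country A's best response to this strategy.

Compute Country A's expected payoff for each action, taking the expectation over Country B's type.
E[Concede] = 2/5·(-9) + 3/5·(14) = 24/5
E[Compromise] = 2/5·(5) + 3/5·(-2) = 4/5
E[Hold firm] = 2/5·(-1) + 3/5·(13) = 37/5
Best response: Hold firm (37/5 is the largest).

Hold firm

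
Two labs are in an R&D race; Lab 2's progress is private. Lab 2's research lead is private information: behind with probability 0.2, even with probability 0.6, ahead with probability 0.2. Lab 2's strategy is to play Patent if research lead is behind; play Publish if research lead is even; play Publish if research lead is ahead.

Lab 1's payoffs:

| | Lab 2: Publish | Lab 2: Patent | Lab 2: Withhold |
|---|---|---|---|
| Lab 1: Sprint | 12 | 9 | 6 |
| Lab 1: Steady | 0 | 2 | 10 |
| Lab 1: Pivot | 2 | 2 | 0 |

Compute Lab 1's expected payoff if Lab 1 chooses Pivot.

2

Take the expectation over Lab 2's research lead, weighting each type's action by its prior probability.
E[Pivot] = 0.2·2 + 0.6·2 + 0.2·2 = 0.4 + 1.2 + 0.4 = 2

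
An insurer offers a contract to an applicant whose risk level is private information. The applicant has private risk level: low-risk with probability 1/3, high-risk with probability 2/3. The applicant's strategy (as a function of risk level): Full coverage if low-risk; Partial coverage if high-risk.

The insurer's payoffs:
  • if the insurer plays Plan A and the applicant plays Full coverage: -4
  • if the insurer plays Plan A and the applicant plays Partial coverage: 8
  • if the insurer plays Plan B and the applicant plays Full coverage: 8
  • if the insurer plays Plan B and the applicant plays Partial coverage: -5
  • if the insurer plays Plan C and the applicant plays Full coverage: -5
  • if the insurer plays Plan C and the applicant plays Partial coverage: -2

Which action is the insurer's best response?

E[Plan A] = 1/3·(-4) + 2/3·(8) = 4
E[Plan B] = 1/3·(8) + 2/3·(-5) = -2/3
E[Plan C] = 1/3·(-5) + 2/3·(-2) = -3
Best response: Plan A (4 is the largest).

Plan A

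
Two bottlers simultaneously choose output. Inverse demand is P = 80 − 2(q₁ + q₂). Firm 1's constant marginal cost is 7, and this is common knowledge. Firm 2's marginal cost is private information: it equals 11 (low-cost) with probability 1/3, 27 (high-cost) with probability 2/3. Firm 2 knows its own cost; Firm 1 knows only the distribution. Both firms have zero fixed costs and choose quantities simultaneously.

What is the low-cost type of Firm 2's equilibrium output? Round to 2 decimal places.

Firm 2 with cost c maximizes (80 − 2(q₁+q₂) − c)·q₂, giving q₂(c) = (80 − c − 2q₁)/4.
E[c₂] = 1/3·11 + 2/3·27 = 21.6667
Firm 1's FOC against E[q₂] yields q₁ = (80 − 2·7 + E[c₂])/6 = (80 − 14 + 21.6667)/6 = 14.6111.
q₂(low-cost) = (80 − 11 − 2·14.6111)/4 = 9.94444.

9.94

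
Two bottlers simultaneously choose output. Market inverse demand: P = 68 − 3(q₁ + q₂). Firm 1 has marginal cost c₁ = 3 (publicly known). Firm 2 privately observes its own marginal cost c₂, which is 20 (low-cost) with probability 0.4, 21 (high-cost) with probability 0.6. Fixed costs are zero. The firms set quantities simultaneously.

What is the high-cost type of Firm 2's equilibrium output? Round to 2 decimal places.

3.24

Each type of Firm 2 best-responds to q₁; Firm 1 best-responds to the expected q₂ over Firm 2's types.
Firm 2 with cost c maximizes (68 − 3(q₁+q₂) − c)·q₂, giving q₂(c) = (68 − c − 3q₁)/6.
E[c₂] = 0.4·20 + 0.6·21 = 20.6
Firm 1's FOC against E[q₂] yields q₁ = (68 − 2·3 + E[c₂])/9 = (68 − 6 + 20.6)/9 = 9.17778.
q₂(high-cost) = (68 − 21 − 3·9.17778)/6 = 3.24444.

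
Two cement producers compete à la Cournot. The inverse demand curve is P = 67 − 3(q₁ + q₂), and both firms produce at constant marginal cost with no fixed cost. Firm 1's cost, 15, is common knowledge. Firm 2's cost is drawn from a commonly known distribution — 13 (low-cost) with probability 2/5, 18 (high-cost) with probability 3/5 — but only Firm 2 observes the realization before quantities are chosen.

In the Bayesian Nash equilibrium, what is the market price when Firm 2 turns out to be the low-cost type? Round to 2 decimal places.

31.17

Type-c best response for Firm 2: q₂(c) = (67 − c)/6 − q₁/2.
Firm 1 maximizes expected profit; its first-order condition is 67 − 6q₁ − 3E[q₂] − 15 = 0.
Substituting E[q₂] and solving: E[c₂] = 16, so q₁ = (67 − 2·15 + 16)/9 = 5.88889.
q₂(low-cost) = 6.05556, so P = 67 − 3·(5.88889 + 6.05556) = 31.1667.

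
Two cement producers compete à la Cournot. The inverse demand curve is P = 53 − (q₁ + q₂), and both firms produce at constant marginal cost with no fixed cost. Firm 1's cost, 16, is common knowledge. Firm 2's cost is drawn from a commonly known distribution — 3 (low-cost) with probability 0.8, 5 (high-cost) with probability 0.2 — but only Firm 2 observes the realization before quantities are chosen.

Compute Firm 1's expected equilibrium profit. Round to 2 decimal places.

Type-c best response for Firm 2: q₂(c) = (53 − c)/2 − q₁/2.
Firm 1 maximizes expected profit; its first-order condition is 53 − 2q₁ − E[q₂] − 16 = 0.
Substituting E[q₂] and solving: E[c₂] = 3.4, so q₁ = (53 − 2·16 + 3.4)/3 = 8.13333.
E[P] = 53 − (q₁ + E[q₂]) = 24.1333; Firm 1's expected profit = (E[P] − 16)·q₁ = (24.1333 − 16)·8.13333 = 66.1511.

66.15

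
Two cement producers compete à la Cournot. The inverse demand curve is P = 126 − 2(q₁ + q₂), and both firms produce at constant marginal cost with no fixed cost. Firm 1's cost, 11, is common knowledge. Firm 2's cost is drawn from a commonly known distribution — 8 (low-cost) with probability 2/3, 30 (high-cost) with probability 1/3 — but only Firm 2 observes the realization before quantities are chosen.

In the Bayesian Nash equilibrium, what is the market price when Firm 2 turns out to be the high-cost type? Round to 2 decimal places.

Type-c best response for Firm 2: q₂(c) = (126 − c)/4 − q₁/2.
Firm 1 maximizes expected profit; its first-order condition is 126 − 4q₁ − 2E[q₂] − 11 = 0.
Substituting E[q₂] and solving: E[c₂] = 15.3333, so q₁ = (126 − 2·11 + 15.3333)/6 = 19.8889.
q₂(high-cost) = 14.0556, so P = 126 − 2·(19.8889 + 14.0556) = 58.1111.

58.11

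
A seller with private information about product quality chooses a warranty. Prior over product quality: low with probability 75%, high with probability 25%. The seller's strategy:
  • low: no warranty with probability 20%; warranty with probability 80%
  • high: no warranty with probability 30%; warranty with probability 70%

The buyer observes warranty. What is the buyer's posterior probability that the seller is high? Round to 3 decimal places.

0.226

Apply Bayes' rule using the sender's strategy as the likelihood.
P(warranty) = 0.75·0.8 + 0.25·0.7 = 0.775
P(high | warranty) = (0.25·0.7) / 0.775 = 0.175 / 0.775 = 0.225806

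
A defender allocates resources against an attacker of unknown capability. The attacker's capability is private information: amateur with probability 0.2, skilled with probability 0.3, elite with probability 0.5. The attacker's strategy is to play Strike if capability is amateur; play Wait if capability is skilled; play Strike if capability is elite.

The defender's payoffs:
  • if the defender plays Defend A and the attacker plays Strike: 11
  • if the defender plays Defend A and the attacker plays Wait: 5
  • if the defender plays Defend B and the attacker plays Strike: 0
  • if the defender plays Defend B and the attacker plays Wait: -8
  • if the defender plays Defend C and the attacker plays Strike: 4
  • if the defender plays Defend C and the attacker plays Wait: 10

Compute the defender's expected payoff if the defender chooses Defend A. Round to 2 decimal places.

9.20

Take the expectation over the attacker's capability, weighting each type's action by its prior probability.
E[Defend A] = 0.2·11 + 0.3·5 + 0.5·11 = 2.2 + 1.5 + 5.5 = 9.2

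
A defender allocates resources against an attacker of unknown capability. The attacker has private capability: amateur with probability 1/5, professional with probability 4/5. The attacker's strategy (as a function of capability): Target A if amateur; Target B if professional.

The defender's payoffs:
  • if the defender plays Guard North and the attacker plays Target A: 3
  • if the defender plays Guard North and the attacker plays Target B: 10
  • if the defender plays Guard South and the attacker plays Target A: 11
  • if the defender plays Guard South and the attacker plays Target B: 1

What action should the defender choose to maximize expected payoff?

E[Guard North] = 1/5·(3) + 4/5·(10) = 43/5
E[Guard South] = 1/5·(11) + 4/5·(1) = 3
Best response: Guard North (43/5 is the largest).

Guard North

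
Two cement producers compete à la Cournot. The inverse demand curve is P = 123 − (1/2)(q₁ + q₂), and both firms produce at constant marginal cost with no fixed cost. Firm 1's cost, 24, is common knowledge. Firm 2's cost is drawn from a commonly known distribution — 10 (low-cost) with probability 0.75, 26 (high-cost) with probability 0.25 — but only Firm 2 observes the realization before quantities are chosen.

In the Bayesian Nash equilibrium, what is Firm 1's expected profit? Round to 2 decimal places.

Type-c best response for Firm 2: q₂(c) = (123 − c) − q₁/2.
Firm 1 maximizes expected profit; its first-order condition is 123 − q₁ − (1/2)E[q₂] − 24 = 0.
Substituting E[q₂] and solving: E[c₂] = 14, so q₁ = (123 − 2·24 + 14)/(3/2) = 59.3333.
E[P] = 123 − (1/2)·(q₁ + E[q₂]) = 53.6667; Firm 1's expected profit = (E[P] − 24)·q₁ = (53.6667 − 24)·59.3333 = 1760.22.

1760.22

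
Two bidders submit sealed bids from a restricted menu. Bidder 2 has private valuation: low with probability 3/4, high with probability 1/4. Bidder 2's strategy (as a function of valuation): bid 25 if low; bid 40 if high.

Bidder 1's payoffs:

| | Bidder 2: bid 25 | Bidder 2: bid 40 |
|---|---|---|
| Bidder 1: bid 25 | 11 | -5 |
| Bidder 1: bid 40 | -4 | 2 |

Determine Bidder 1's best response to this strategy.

E[bid 25] = 3/4·(11) + 1/4·(-5) = 7
E[bid 40] = 3/4·(-4) + 1/4·(2) = -5/2
Best response: bid 25 (7 is the largest).

bid 25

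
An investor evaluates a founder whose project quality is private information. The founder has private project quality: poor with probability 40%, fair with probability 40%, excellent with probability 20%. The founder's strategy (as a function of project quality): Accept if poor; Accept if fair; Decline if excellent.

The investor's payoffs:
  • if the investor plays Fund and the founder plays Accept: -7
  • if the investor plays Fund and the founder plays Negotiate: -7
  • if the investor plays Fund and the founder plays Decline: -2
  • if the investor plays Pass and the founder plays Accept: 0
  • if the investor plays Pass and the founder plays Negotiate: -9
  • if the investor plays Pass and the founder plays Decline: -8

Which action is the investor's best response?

E[Fund] = 0.4·(-7) + 0.4·(-7) + 0.2·(-2) = -6
E[Pass] = 0.4·(0) + 0.4·(0) + 0.2·(-8) = -1.6
Best response: Pass (-1.6 is the largest).

Pass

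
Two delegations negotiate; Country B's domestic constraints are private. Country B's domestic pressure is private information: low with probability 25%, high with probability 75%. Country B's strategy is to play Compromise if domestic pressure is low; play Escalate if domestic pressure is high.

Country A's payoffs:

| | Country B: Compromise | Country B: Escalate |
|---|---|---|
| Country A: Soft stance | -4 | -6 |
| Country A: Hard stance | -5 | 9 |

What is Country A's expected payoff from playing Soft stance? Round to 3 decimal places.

E[Soft stance] = 0.25·(-4) + 0.75·(-6) = (-1) + (-4.5) = -5.5

-5.500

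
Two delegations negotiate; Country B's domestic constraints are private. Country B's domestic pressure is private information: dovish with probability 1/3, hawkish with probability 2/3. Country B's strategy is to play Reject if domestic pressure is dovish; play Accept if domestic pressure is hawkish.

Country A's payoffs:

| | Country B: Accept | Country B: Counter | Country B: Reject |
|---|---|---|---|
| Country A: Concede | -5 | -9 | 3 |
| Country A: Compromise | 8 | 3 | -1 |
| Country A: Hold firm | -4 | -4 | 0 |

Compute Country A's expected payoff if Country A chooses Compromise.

5

Take the expectation over Country B's domestic pressure, weighting each type's action by its prior probability.
E[Compromise] = 1/3·(-1) + 2/3·8 = (-1/3) + 16/3 = 5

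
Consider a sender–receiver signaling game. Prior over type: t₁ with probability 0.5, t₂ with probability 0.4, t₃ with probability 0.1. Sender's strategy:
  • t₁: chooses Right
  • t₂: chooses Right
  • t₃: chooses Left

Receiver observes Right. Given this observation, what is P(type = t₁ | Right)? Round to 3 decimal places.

0.556

Apply Bayes' rule using the sender's strategy as the likelihood.
P(Right) = 0.5·1 + 0.4·1 + 0.1·0 = 0.9
P(t₁ | Right) = (0.5·1) / 0.9 = 0.5 / 0.9 = 0.555556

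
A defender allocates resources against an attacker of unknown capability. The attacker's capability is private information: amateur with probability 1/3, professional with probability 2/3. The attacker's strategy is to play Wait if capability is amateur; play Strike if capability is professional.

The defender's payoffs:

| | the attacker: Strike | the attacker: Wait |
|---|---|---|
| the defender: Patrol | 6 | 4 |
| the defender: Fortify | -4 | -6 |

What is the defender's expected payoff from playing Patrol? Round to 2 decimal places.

5.33

Take the expectation over the attacker's capability, weighting each type's action by its prior probability.
E[Patrol] = 1/3·4 + 2/3·6 = 4/3 + 4 = 16/3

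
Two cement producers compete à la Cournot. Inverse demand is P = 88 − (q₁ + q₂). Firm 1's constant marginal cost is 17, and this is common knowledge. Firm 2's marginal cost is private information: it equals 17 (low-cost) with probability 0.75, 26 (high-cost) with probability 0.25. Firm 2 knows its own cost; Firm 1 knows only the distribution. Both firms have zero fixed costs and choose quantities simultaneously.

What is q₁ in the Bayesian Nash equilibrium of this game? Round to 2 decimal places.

24.42

Each type of Firm 2 best-responds to q₁; Firm 1 best-responds to the expected q₂ over Firm 2's types.
Firm 2 with cost c maximizes (88 − (q₁+q₂) − c)·q₂, giving q₂(c) = (88 − c − q₁)/2.
E[c₂] = 0.75·17 + 0.25·26 = 19.25
Firm 1's FOC against E[q₂] yields q₁ = (88 − 2·17 + E[c₂])/3 = (88 − 34 + 19.25)/3 = 24.4167.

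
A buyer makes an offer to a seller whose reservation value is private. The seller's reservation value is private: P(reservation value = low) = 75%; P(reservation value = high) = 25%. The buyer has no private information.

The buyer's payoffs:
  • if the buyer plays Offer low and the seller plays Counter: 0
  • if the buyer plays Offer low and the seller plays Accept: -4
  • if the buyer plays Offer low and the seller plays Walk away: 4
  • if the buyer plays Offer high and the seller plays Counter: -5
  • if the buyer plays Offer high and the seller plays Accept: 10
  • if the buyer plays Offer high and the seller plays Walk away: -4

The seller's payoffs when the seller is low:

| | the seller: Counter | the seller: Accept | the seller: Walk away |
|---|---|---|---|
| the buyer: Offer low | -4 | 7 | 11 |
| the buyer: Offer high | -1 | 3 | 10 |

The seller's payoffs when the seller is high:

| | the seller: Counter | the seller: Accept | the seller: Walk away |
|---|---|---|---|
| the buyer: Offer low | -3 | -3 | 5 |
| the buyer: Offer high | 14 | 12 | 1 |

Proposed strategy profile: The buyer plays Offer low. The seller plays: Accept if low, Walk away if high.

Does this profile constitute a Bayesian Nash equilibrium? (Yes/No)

No

The buyer plays Offer low: E[Offer low] = 0.75·(-4) + 0.25·(4) = -2; E[Offer high] = 6.5. Not best-responding. ✗
The seller (reservation value low), facing Offer low: Counter gives -4, Accept gives 7, Walk away gives 11. Proposed Accept is not best — profitable deviation exists. ✗
The seller (reservation value high), facing Offer low: Counter gives -3, Accept gives -3, Walk away gives 5. Proposed Walk away is best. ✓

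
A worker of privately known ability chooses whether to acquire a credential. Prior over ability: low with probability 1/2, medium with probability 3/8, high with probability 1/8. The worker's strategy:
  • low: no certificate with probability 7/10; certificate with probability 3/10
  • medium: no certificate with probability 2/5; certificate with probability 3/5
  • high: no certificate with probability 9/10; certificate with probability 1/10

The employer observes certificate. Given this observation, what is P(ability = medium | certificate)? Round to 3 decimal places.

0.581

P(certificate) = (1/2)·(3/10) + (3/8)·(3/5) + (1/8)·(1/10) = 31/80
P(medium | certificate) = ((3/8)·(3/5)) / (31/80) = (9/40) / (31/80) = 18/31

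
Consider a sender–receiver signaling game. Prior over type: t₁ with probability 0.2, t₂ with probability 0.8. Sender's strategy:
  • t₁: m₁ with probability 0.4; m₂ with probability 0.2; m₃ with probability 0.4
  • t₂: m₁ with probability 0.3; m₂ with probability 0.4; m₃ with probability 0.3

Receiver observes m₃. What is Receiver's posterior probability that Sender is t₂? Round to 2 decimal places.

P(m₃) = 0.2·0.4 + 0.8·0.3 = 0.32
P(t₂ | m₃) = (0.8·0.3) / 0.32 = 0.24 / 0.32 = 0.75

0.75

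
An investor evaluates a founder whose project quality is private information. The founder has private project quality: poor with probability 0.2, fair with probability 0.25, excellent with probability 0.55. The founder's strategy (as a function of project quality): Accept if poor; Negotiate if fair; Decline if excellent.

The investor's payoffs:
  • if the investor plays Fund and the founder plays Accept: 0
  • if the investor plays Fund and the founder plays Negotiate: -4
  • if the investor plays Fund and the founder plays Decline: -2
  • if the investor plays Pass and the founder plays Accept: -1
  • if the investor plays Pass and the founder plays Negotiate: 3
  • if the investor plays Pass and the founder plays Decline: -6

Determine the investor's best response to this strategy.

E[Fund] = 0.2·(0) + 0.25·(-4) + 0.55·(-2) = -2.1
E[Pass] = 0.2·(-1) + 0.25·(3) + 0.55·(-6) = -2.75
Best response: Fund (-2.1 is the largest).

Fund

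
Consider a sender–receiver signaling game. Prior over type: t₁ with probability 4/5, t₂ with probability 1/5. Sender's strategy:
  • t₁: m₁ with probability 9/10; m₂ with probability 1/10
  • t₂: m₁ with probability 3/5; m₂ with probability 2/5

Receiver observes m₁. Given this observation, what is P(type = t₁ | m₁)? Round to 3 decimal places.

0.857

P(m₁) = (4/5)·(9/10) + (1/5)·(3/5) = 21/25
P(t₁ | m₁) = ((4/5)·(9/10)) / (21/25) = (18/25) / (21/25) = 6/7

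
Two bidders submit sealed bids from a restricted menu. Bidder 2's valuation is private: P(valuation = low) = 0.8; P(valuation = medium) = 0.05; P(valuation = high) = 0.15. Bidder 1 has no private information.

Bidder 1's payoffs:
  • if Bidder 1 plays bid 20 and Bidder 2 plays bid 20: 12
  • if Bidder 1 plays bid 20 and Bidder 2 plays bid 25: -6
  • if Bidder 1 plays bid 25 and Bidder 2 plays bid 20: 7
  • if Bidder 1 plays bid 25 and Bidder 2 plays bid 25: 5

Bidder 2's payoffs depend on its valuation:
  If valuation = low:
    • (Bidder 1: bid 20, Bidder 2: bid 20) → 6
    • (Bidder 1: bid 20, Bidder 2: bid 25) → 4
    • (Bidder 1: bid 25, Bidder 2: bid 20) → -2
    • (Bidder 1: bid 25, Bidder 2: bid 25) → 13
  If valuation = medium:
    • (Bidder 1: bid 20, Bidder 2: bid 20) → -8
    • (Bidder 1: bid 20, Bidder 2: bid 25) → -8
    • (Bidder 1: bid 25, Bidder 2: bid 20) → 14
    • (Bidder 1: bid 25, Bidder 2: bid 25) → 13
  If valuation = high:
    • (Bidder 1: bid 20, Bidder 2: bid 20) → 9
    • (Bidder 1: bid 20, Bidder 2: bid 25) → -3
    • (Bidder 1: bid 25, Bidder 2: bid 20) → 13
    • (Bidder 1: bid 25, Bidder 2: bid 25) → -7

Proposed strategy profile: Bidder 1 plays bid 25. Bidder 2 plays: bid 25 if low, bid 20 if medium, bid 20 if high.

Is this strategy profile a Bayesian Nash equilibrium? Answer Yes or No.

Yes

Bidder 1 plays bid 25: E[bid 25] = 0.8·(5) + 0.05·(7) + 0.15·(7) = 5.4; E[bid 20] = -2.4. Best-responding. ✓
Bidder 2 (valuation low), facing bid 25: bid 20 gives -2, bid 25 gives 13. Proposed bid 25 is best. ✓
Bidder 2 (valuation medium), facing bid 25: bid 20 gives 14, bid 25 gives 13. Proposed bid 20 is best. ✓
Bidder 2 (valuation high), facing bid 25: bid 20 gives 13, bid 25 gives -7. Proposed bid 20 is best. ✓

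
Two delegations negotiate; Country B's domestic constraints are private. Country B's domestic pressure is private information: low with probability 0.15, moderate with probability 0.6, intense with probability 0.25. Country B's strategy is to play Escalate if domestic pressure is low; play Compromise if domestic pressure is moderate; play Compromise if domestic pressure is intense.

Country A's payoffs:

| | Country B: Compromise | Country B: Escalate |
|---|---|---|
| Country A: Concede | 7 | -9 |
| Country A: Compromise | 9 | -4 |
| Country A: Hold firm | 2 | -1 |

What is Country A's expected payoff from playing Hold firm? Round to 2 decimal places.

E[Hold firm] = 0.15·(-1) + 0.6·2 + 0.25·2 = (-0.15) + 1.2 + 0.5 = 1.55

1.55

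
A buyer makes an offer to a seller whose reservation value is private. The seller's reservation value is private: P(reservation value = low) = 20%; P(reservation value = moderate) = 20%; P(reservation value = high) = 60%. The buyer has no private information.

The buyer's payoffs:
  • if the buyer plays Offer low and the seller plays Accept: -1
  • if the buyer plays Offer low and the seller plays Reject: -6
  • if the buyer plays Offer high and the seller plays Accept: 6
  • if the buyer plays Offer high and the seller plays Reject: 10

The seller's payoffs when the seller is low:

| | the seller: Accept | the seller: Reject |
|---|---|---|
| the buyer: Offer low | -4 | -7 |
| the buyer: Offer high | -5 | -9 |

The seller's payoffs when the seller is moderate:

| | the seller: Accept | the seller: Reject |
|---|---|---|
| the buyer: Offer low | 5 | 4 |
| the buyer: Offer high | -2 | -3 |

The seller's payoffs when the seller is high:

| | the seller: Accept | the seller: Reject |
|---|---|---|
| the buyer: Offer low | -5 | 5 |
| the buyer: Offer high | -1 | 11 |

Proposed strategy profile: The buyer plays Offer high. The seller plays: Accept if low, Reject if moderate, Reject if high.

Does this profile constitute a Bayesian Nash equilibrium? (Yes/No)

No

A profile is a BNE iff every type of every player is best-responding given beliefs about the other side.
The buyer plays Offer high: E[Offer high] = 0.2·(6) + 0.2·(10) + 0.6·(10) = 9.2; E[Offer low] = -5. Best-responding. ✓
The seller (reservation value low), facing Offer high: Accept gives -5, Reject gives -9. Proposed Accept is best. ✓
The seller (reservation value moderate), facing Offer high: Accept gives -2, Reject gives -3. Proposed Reject is not best — profitable deviation exists. ✗
The seller (reservation value high), facing Offer high: Accept gives -1, Reject gives 11. Proposed Reject is best. ✓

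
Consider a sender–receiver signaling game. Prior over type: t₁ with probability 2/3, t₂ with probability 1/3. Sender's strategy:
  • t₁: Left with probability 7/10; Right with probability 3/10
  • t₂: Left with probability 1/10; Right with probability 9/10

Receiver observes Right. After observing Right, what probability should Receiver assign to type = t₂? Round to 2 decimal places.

Apply Bayes' rule using the sender's strategy as the likelihood.
P(Right) = (2/3)·(3/10) + (1/3)·(9/10) = 1/2
P(t₂ | Right) = ((1/3)·(9/10)) / (1/2) = (3/10) / (1/2) = 3/5

0.60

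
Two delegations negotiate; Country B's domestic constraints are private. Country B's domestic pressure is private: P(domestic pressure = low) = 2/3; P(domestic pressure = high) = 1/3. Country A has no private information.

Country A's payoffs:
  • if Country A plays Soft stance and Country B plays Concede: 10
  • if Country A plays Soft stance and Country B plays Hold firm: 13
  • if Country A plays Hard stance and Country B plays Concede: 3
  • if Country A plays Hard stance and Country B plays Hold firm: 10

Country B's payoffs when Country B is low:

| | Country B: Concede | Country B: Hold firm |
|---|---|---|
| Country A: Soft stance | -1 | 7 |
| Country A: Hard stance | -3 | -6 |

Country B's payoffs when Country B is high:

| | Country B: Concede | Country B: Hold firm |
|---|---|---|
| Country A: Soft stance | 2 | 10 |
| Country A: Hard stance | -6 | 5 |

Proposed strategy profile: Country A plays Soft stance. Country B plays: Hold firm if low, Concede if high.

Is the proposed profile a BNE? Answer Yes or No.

No

Country A plays Soft stance: E[Soft stance] = 2/3·(13) + 1/3·(10) = 12; E[Hard stance] = 23/3. Best-responding. ✓
Country B (domestic pressure low), facing Soft stance: Concede gives -1, Hold firm gives 7. Proposed Hold firm is best. ✓
Country B (domestic pressure high), facing Soft stance: Concede gives 2, Hold firm gives 10. Proposed Concede is not best — profitable deviation exists. ✗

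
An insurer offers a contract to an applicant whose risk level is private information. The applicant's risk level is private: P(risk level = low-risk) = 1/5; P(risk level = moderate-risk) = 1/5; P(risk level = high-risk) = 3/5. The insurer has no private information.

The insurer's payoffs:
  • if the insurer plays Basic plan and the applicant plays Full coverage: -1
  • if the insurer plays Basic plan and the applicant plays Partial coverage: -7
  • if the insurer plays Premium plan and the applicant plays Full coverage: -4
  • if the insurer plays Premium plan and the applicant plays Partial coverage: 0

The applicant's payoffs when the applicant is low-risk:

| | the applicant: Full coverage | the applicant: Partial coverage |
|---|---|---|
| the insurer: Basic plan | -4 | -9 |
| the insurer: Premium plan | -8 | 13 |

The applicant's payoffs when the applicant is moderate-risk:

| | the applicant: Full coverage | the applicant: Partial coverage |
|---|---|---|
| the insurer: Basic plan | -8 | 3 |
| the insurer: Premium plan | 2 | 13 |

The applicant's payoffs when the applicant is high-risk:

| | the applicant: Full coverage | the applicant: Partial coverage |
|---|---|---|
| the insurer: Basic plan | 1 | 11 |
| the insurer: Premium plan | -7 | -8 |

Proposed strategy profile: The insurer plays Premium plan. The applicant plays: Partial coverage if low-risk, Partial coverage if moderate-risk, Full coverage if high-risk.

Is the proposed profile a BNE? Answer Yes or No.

Yes

The insurer plays Premium plan: E[Premium plan] = 1/5·(0) + 1/5·(0) + 3/5·(-4) = -12/5; E[Basic plan] = -17/5. Best-responding. ✓
The applicant (risk level low-risk), facing Premium plan: Full coverage gives -8, Partial coverage gives 13. Proposed Partial coverage is best. ✓
The applicant (risk level moderate-risk), facing Premium plan: Full coverage gives 2, Partial coverage gives 13. Proposed Partial coverage is best. ✓
The applicant (risk level high-risk), facing Premium plan: Full coverage gives -7, Partial coverage gives -8. Proposed Full coverage is best. ✓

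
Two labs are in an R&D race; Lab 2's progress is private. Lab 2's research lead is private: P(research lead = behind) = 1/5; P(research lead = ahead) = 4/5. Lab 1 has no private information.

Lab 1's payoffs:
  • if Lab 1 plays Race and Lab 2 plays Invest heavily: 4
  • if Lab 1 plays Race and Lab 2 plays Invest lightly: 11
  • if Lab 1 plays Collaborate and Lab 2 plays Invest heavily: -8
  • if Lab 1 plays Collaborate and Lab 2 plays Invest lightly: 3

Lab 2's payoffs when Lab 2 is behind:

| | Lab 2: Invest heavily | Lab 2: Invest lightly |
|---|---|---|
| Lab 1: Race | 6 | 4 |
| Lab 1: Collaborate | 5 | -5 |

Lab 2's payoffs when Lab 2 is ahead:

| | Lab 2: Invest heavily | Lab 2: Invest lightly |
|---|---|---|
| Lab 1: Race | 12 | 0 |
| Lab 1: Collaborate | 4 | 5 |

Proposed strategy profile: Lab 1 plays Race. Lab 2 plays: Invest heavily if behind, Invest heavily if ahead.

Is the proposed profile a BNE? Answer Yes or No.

A profile is a BNE iff every type of every player is best-responding given beliefs about the other side.
Lab 1 plays Race: E[Race] = 1/5·(4) + 4/5·(4) = 4; E[Collaborate] = -8. Best-responding. ✓
Lab 2 (research lead behind), facing Race: Invest heavily gives 6, Invest lightly gives 4. Proposed Invest heavily is best. ✓
Lab 2 (research lead ahead), facing Race: Invest heavily gives 12, Invest lightly gives 0. Proposed Invest heavily is best. ✓

Yes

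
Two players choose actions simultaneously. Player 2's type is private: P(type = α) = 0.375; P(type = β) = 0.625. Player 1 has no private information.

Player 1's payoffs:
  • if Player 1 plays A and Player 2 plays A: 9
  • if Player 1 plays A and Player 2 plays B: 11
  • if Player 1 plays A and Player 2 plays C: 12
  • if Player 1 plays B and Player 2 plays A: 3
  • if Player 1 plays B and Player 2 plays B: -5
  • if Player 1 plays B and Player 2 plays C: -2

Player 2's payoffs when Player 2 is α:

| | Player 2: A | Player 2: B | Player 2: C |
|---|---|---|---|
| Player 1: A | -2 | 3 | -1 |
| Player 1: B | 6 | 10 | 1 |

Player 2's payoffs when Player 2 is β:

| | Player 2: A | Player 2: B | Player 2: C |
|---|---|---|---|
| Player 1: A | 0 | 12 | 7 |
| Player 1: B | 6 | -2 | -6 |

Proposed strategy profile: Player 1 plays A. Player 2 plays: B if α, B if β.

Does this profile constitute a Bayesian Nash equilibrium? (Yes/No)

Player 1 plays A: E[A] = 0.375·(11) + 0.625·(11) = 11; E[B] = -5. Best-responding. ✓
Player 2 (type α), facing A: A gives -2, B gives 3, C gives -1. Proposed B is best. ✓
Player 2 (type β), facing A: A gives 0, B gives 12, C gives 7. Proposed B is best. ✓

Yes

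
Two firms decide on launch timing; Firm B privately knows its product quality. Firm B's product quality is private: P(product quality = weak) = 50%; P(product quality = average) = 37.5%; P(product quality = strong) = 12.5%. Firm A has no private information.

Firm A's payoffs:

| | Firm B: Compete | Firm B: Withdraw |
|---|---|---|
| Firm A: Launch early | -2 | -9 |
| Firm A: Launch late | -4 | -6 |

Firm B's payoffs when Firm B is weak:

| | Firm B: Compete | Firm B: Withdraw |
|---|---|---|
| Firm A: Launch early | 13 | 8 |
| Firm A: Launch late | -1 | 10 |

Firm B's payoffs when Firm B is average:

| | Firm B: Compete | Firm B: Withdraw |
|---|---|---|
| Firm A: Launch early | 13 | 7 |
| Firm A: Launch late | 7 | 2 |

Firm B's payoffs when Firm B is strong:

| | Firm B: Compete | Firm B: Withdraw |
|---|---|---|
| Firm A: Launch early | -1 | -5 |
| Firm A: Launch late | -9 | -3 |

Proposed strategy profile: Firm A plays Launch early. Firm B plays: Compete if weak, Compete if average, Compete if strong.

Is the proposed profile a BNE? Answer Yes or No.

Yes

Firm A plays Launch early: E[Launch early] = 0.5·(-2) + 0.375·(-2) + 0.125·(-2) = -2; E[Launch late] = -4. Best-responding. ✓
Firm B (product quality weak), facing Launch early: Compete gives 13, Withdraw gives 8. Proposed Compete is best. ✓
Firm B (product quality average), facing Launch early: Compete gives 13, Withdraw gives 7. Proposed Compete is best. ✓
Firm B (product quality strong), facing Launch early: Compete gives -1, Withdraw gives -5. Proposed Compete is best. ✓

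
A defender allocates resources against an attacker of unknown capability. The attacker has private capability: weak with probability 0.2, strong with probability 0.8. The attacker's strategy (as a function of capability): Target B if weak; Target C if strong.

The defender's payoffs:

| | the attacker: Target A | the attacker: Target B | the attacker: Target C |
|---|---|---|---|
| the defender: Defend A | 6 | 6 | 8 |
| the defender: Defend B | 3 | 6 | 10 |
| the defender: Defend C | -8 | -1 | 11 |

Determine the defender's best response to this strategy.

Defend B

E[Defend A] = 0.2·(6) + 0.8·(8) = 7.6
E[Defend B] = 0.2·(6) + 0.8·(10) = 9.2
E[Defend C] = 0.2·(-1) + 0.8·(11) = 8.6
Best response: Defend B (9.2 is the largest).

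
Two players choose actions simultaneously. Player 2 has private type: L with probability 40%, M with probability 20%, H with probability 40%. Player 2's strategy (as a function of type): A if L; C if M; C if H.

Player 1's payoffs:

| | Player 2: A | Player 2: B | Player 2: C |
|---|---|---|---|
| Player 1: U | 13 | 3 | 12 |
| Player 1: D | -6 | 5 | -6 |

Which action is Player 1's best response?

E[U] = 0.4·(13) + 0.2·(12) + 0.4·(12) = 12.4
E[D] = 0.4·(-6) + 0.2·(-6) + 0.4·(-6) = -6
Best response: U (12.4 is the largest).

U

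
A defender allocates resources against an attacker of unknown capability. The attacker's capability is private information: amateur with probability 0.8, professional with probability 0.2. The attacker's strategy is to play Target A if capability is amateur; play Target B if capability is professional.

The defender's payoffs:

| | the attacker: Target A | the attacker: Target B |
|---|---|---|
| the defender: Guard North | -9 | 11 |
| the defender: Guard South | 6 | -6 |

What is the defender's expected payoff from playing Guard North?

-5

E[Guard North] = 0.8·(-9) + 0.2·11 = (-7.2) + 2.2 = -5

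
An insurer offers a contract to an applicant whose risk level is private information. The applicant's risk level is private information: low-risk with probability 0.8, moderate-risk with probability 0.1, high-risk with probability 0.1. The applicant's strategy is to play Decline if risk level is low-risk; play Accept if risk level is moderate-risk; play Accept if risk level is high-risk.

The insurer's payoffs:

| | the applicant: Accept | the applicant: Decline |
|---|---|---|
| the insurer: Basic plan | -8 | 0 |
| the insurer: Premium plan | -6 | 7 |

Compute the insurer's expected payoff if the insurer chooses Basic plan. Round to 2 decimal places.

-1.60

Take the expectation over the applicant's risk level, weighting each type's action by its prior probability.
E[Basic plan] = 0.8·0 + 0.1·(-8) + 0.1·(-8) = 0 + (-0.8) + (-0.8) = -1.6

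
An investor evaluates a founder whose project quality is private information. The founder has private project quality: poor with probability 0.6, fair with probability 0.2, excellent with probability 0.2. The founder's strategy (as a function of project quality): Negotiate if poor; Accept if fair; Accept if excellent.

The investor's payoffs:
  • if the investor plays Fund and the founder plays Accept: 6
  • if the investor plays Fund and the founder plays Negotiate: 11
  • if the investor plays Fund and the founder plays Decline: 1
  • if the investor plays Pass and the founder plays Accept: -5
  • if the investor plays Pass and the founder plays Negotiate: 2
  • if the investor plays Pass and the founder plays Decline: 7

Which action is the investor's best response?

Fund

E[Fund] = 0.6·(11) + 0.2·(6) + 0.2·(6) = 9
E[Pass] = 0.6·(2) + 0.2·(-5) + 0.2·(-5) = -0.8
Best response: Fund (9 is the largest).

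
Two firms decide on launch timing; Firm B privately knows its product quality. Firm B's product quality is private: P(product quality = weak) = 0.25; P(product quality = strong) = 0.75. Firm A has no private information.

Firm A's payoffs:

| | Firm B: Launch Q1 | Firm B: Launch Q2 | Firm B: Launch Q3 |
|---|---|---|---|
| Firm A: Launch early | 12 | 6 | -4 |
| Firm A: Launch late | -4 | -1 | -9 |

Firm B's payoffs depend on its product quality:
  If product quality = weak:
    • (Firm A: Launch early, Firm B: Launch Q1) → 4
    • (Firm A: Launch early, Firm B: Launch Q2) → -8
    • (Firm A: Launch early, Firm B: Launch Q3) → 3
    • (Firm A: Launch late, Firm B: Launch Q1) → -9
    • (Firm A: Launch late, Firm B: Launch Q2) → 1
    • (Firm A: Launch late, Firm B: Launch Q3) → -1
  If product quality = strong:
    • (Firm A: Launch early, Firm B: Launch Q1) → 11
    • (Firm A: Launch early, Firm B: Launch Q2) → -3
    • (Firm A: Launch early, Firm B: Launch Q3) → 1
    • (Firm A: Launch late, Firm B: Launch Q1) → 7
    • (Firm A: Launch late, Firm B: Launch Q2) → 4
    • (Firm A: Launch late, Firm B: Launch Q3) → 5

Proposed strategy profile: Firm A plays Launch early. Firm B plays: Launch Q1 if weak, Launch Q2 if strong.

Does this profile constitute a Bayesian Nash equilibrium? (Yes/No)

No

Firm A plays Launch early: E[Launch early] = 0.25·(12) + 0.75·(6) = 7.5; E[Launch late] = -1.75. Best-responding. ✓
Firm B (product quality weak), facing Launch early: Launch Q1 gives 4, Launch Q2 gives -8, Launch Q3 gives 3. Proposed Launch Q1 is best. ✓
Firm B (product quality strong), facing Launch early: Launch Q1 gives 11, Launch Q2 gives -3, Launch Q3 gives 1. Proposed Launch Q2 is not best — profitable deviation exists. ✗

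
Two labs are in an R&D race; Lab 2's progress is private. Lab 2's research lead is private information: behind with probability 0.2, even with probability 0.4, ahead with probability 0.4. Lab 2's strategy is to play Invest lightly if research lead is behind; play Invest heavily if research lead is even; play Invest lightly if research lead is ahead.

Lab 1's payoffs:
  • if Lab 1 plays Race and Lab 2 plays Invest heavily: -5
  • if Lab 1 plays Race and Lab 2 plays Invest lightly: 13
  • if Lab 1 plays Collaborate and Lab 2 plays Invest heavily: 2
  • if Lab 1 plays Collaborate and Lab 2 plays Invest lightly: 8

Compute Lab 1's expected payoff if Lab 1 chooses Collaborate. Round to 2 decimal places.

5.60

E[Collaborate] = 0.2·8 + 0.4·2 + 0.4·8 = 1.6 + 0.8 + 3.2 = 5.6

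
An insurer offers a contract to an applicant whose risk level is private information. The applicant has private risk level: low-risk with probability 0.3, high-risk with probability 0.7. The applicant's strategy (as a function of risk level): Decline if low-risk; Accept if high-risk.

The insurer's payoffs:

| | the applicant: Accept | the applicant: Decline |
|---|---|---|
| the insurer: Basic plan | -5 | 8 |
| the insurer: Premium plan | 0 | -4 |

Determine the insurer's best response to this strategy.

E[Basic plan] = 0.3·(8) + 0.7·(-5) = -1.1
E[Premium plan] = 0.3·(-4) + 0.7·(0) = -1.2
Best response: Basic plan (-1.1 is the largest).

Basic plan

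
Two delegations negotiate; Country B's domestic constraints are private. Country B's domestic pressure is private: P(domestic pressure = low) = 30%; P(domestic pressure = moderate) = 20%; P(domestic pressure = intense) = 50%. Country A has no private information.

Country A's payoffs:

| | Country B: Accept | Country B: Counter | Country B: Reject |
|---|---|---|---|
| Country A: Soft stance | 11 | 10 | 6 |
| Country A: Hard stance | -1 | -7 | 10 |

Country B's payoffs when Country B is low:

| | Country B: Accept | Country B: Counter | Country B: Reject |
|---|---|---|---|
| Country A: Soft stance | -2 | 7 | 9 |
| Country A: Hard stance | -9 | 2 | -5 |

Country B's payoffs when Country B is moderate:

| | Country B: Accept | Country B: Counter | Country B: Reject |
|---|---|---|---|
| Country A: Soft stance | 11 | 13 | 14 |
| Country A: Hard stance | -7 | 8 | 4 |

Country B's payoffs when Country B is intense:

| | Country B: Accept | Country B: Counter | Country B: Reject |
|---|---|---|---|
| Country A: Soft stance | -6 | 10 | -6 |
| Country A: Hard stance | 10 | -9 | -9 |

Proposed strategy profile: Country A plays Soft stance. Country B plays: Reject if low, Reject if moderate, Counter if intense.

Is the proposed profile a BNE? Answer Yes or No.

Yes

A profile is a BNE iff every type of every player is best-responding given beliefs about the other side.
Country A plays Soft stance: E[Soft stance] = 0.3·(6) + 0.2·(6) + 0.5·(10) = 8; E[Hard stance] = 1.5. Best-responding. ✓
Country B (domestic pressure low), facing Soft stance: Accept gives -2, Counter gives 7, Reject gives 9. Proposed Reject is best. ✓
Country B (domestic pressure moderate), facing Soft stance: Accept gives 11, Counter gives 13, Reject gives 14. Proposed Reject is best. ✓
Country B (domestic pressure intense), facing Soft stance: Accept gives -6, Counter gives 10, Reject gives -6. Proposed Counter is best. ✓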